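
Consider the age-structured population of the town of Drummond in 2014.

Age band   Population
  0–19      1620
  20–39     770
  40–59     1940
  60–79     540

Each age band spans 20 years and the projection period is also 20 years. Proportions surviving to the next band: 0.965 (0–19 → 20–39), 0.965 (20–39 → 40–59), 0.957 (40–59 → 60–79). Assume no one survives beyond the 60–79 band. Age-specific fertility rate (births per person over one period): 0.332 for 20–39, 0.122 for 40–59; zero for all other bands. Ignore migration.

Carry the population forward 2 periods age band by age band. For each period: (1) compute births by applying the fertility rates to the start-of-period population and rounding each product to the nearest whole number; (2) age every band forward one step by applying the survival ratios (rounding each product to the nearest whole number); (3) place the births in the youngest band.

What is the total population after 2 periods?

Numbering the bands 1..4 from youngest to oldest:
Period 1:
Births: 770 × 0.332 = 256, 1940 × 0.122 = 237 ⇒ total 493
Band 2: 1620 × 0.965 = 1563
Band 3: 770 × 0.965 = 743
Band 4: 1940 × 0.957 = 1857
→ [493, 1563, 743, 1857]
Period 2:
Births: 1563 × 0.332 = 519, 743 × 0.122 = 91 ⇒ total 610
Band 2: 493 × 0.965 = 476
Band 3: 1563 × 0.965 = 1508
Band 4: 743 × 0.957 = 711
→ [610, 476, 1508, 711]
Total after period 2: 610 + 476 + 1508 + 711 = 3305

3305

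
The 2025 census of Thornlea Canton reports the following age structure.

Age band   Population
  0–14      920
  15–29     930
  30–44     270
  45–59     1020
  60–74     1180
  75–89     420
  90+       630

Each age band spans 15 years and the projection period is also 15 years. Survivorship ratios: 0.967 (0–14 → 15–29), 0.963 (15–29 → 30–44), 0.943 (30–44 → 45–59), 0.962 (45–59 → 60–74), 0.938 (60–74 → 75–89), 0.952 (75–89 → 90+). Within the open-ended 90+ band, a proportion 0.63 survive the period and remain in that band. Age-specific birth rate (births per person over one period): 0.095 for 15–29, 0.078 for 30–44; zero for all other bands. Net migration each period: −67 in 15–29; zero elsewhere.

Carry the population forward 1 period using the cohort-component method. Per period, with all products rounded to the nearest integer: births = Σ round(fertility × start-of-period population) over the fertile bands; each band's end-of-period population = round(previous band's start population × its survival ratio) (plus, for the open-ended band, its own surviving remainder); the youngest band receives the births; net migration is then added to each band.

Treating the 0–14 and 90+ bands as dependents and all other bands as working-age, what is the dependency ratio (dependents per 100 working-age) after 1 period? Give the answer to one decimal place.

22.3

[period 1]
Births: 930 × 0.095 = 88 ; 270 × 0.078 = 21 ⇒ total 109
15–29: 920 × 0.967 = 890
30–44: 930 × 0.963 = 896
45–59: 270 × 0.943 = 255
60–74: 1020 × 0.962 = 981
75–89: 1180 × 0.938 = 1107
90+: 420 × 0.952 + 630 × 0.63 = 400 + 397 = 797
Net migration: 15–29 − 67 → 823
→ [109, 823, 896, 255, 981, 1107, 797]
Dependents (band 0–14 + band 90+) = 109 + 797 = 906; working-age = 4062; ratio = 906/4062 × 100 = 22.3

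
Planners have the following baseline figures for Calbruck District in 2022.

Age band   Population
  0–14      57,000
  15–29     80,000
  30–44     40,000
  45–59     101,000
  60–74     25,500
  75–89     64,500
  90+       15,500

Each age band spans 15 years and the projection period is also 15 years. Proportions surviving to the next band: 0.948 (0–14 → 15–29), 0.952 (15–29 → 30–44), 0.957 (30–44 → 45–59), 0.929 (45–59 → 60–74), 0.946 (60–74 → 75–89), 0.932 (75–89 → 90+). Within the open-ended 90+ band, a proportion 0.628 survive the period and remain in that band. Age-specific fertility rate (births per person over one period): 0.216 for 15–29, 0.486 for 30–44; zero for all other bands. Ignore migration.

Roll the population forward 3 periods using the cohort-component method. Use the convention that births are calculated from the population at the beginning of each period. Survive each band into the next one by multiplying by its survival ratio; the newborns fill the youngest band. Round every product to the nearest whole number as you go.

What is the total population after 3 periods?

386789

Call the groups 1 to 7, youngest first.
Period 1.
Births: 80000 * 0.216 = 17280 ; 40000 * 0.486 = 19440 → 36720
Group 2: 57000 * 0.948 = 54036
Group 3: 80000 * 0.952 = 76160
Group 4: 40000 * 0.957 = 38280
Group 5: 101000 * 0.929 = 93829
Group 6: 25500 * 0.946 = 24123
Group 7: 64500 * 0.932 + 15500 * 0.628 = 60114 + 9734 = 69848
Population now: 0–14=36720, 15–29=54036, 30–44=76160, 45–59=38280, 60–74=93829, 75–89=24123, 90+=69848
Period 2.
Births: 54036 * 0.216 = 11672 ; 76160 * 0.486 = 37014 → 48686
Group 2: 36720 * 0.948 = 34811
Group 3: 54036 * 0.952 = 51442
Group 4: 76160 * 0.957 = 72885
Group 5: 38280 * 0.929 = 35562
Group 6: 93829 * 0.946 = 88762
Group 7: 24123 * 0.932 + 69848 * 0.628 = 22483 + 43865 = 66348
Population now: 0–14=48686, 15–29=34811, 30–44=51442, 45–59=72885, 60–74=35562, 75–89=88762, 90+=66348
Period 3.
Births: 34811 * 0.216 = 7519 ; 51442 * 0.486 = 25001 → 32520
Group 2: 48686 * 0.948 = 46154
Group 3: 34811 * 0.952 = 33140
Group 4: 51442 * 0.957 = 49230
Group 5: 72885 * 0.929 = 67710
Group 6: 35562 * 0.946 = 33642
Group 7: 88762 * 0.932 + 66348 * 0.628 = 82726 + 41667 = 124393
Population now: 0–14=32520, 15–29=46154, 30–44=33140, 45–59=49230, 60–74=67710, 75–89=33642, 90+=124393
Total after period 3: 32520 + 46154 + 33140 + 49230 + 67710 + 33642 + 124393 = 386789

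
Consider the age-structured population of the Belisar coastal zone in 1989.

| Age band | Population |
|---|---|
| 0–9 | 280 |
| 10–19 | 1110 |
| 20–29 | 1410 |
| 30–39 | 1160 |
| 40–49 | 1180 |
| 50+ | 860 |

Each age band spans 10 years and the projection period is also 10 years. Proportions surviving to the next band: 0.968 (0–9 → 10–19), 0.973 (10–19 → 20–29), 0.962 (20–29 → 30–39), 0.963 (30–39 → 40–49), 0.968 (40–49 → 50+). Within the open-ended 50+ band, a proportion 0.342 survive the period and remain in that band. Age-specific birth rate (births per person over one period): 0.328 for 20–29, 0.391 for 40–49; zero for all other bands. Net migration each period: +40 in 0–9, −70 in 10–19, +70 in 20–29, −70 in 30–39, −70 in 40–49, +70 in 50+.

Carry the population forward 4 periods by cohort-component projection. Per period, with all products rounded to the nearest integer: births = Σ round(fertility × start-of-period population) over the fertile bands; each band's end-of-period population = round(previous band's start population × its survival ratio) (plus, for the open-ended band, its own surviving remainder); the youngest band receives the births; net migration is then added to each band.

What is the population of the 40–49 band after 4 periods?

(Bands numbered youngest = 1 to oldest = 6.)
Period 1.
Births: 1410 * 0.328 = 462  |  1180 * 0.391 = 461 → total 923
Band 2: 280 * 0.968 = 271
Band 3: 1110 * 0.973 = 1080
Band 4: 1410 * 0.962 = 1356
Band 5: 1160 * 0.963 = 1117
Band 6: 1180 * 0.968 + 860 * 0.342 = 1142 + 294 = 1436
Net migration: Band 1 + 40 → 963; Band 2 − 70 → 201; Band 3 + 70 → 1150; Band 4 − 70 → 1286; Band 5 − 70 → 1047; Band 6 + 70 → 1506
Population now: 0–9=963, 10–19=201, 20–29=1150, 30–39=1286, 40–49=1047, 50+=1506
Period 2.
Births: 1150 * 0.328 = 377  |  1047 * 0.391 = 409 → total 786
Band 2: 963 * 0.968 = 932
Band 3: 201 * 0.973 = 196
Band 4: 1150 * 0.962 = 1106
Band 5: 1286 * 0.963 = 1238
Band 6: 1047 * 0.968 + 1506 * 0.342 = 1013 + 515 = 1528
Net migration: Band 1 + 40 → 826; Band 2 − 70 → 862; Band 3 + 70 → 266; Band 4 − 70 → 1036; Band 5 − 70 → 1168; Band 6 + 70 → 1598
Population now: 0–9=826, 10–19=862, 20–29=266, 30–39=1036, 40–49=1168, 50+=1598
Period 3.
Births: 266 * 0.328 = 87  |  1168 * 0.391 = 457 → total 544
Band 2: 826 * 0.968 = 800
Band 3: 862 * 0.973 = 839
Band 4: 266 * 0.962 = 256
Band 5: 1036 * 0.963 = 998
Band 6: 1168 * 0.968 + 1598 * 0.342 = 1131 + 547 = 1678
Net migration: Band 1 + 40 → 584; Band 2 − 70 → 730; Band 3 + 70 → 909; Band 4 − 70 → 186; Band 5 − 70 → 928; Band 6 + 70 → 1748
Population now: 0–9=584, 10–19=730, 20–29=909, 30–39=186, 40–49=928, 50+=1748
Period 4.
Births: 909 * 0.328 = 298  |  928 * 0.391 = 363 → total 661
Band 2: 584 * 0.968 = 565
Band 3: 730 * 0.973 = 710
Band 4: 909 * 0.962 = 874
Band 5: 186 * 0.963 = 179
Band 6: 928 * 0.968 + 1748 * 0.342 = 898 + 598 = 1496
Net migration: Band 1 + 40 → 701; Band 2 − 70 → 495; Band 3 + 70 → 780; Band 4 − 70 → 804; Band 5 − 70 → 109; Band 6 + 70 → 1566
Population now: 0–9=701, 10–19=495, 20–29=780, 30–39=804, 40–49=109, 50+=1566

109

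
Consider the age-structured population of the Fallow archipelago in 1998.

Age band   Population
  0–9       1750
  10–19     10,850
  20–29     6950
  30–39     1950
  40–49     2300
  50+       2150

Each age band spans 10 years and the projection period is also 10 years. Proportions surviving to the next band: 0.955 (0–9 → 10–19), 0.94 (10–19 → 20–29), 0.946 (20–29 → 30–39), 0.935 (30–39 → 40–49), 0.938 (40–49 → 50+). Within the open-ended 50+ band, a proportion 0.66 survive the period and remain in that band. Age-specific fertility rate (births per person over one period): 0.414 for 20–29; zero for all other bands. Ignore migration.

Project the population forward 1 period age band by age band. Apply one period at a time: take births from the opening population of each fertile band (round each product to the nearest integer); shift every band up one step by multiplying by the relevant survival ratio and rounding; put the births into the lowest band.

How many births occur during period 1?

[period 1]
Births: 6950 × 0.414 = 2877
10–19: 1750 × 0.955 = 1671
20–29: 10850 × 0.94 = 10199
30–39: 6950 × 0.946 = 6575
40–49: 1950 × 0.935 = 1823
50+: 2300 × 0.938 + 2150 × 0.66 = 2157 + 1419 = 3576
Giving 2877 / 1671 / 10199 / 6575 / 1823 / 3576.

2877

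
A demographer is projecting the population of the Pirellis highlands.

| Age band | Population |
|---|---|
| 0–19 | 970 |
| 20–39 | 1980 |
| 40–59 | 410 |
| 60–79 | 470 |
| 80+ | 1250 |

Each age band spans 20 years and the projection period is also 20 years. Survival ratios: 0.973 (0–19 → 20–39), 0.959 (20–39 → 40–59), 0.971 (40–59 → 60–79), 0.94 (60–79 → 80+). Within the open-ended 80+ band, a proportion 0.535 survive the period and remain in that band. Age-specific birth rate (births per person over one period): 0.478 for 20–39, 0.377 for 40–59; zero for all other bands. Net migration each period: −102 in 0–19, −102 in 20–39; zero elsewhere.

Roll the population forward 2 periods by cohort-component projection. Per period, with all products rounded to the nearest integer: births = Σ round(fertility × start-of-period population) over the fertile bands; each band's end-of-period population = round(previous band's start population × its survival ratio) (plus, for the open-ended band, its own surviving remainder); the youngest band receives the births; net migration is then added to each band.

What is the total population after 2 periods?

Numbering the bands 1..5 from youngest to oldest:
After projecting period 1:
Births: 1980 × 0.478 = 946, 410 × 0.377 = 155 → 1101
Band 2: 970 × 0.973 = 944
Band 3: 1980 × 0.959 = 1899
Band 4: 410 × 0.971 = 398
Band 5: 470 × 0.94 + 1250 × 0.535 = 442 + 669 = 1111
Net migration: Band 1 − 102 → 999; Band 2 − 102 → 842
→ [999, 842, 1899, 398, 1111]
After projecting period 2:
Births: 842 × 0.478 = 402, 1899 × 0.377 = 716 → 1118
Band 2: 999 × 0.973 = 972
Band 3: 842 × 0.959 = 807
Band 4: 1899 × 0.971 = 1844
Band 5: 398 × 0.94 + 1111 × 0.535 = 374 + 594 = 968
Net migration: Band 1 − 102 → 1016; Band 2 − 102 → 870
→ [1016, 870, 807, 1844, 968]
Total after period 2: 1016 + 870 + 807 + 1844 + 968 = 5505

5505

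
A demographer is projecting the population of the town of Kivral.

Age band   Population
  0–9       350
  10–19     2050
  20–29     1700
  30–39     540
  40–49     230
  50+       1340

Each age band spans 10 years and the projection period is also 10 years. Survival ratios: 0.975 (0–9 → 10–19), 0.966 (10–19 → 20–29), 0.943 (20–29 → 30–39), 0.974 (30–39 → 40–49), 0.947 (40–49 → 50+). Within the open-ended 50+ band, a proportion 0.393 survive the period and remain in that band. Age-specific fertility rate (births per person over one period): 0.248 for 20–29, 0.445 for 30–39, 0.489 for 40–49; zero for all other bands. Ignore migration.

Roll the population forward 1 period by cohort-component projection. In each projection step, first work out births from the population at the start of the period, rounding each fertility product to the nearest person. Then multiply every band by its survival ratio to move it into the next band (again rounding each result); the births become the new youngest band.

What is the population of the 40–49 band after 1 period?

526

[period 1]
Births: 1700 × 0.248 = 422 ; 540 × 0.445 = 240 ; 230 × 0.489 = 112 — total 774
10–19: 350 × 0.975 = 341
20–29: 2050 × 0.966 = 1980
30–39: 1700 × 0.943 = 1603
40–49: 540 × 0.974 = 526
50+: 230 × 0.947 + 1340 × 0.393 = 218 + 527 = 745
End of period: [774, 341, 1980, 1603, 526, 745]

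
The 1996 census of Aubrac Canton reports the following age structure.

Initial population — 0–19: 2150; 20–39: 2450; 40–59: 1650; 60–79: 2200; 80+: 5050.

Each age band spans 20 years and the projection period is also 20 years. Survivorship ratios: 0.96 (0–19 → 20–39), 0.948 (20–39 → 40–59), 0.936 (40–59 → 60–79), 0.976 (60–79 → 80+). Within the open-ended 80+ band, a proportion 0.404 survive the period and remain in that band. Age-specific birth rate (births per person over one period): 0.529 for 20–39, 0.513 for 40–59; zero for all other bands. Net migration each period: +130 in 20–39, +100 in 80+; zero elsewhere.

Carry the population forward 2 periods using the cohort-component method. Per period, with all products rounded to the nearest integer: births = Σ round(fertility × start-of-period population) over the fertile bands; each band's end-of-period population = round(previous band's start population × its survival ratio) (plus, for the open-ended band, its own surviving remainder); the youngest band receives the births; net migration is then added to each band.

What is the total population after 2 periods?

12132

Call the bands 1 to 5, youngest first.
After projecting period 1:
Births: 2450 × 0.529 = 1296, 1650 × 0.513 = 846 ⇒ total 2142
Band 2: 2150 × 0.96 = 2064
Band 3: 2450 × 0.948 = 2323
Band 4: 1650 × 0.936 = 1544
Band 5: 2200 × 0.976 + 5050 × 0.404 = 2147 + 2040 = 4187
Net migration: Band 2 + 130 → 2194; Band 5 + 100 → 4287
Population now: 0–19=2142, 20–39=2194, 40–59=2323, 60–79=1544, 80+=4287
After projecting period 2:
Births: 2194 × 0.529 = 1161, 2323 × 0.513 = 1192 ⇒ total 2353
Band 2: 2142 × 0.96 = 2056
Band 3: 2194 × 0.948 = 2080
Band 4: 2323 × 0.936 = 2174
Band 5: 1544 × 0.976 + 4287 × 0.404 = 1507 + 1732 = 3239
Net migration: Band 2 + 130 → 2186; Band 5 + 100 → 3339
Population now: 0–19=2353, 20–39=2186, 40–59=2080, 60–79=2174, 80+=3339
Total after period 2: 2353 + 2186 + 2080 + 2174 + 3339 = 12132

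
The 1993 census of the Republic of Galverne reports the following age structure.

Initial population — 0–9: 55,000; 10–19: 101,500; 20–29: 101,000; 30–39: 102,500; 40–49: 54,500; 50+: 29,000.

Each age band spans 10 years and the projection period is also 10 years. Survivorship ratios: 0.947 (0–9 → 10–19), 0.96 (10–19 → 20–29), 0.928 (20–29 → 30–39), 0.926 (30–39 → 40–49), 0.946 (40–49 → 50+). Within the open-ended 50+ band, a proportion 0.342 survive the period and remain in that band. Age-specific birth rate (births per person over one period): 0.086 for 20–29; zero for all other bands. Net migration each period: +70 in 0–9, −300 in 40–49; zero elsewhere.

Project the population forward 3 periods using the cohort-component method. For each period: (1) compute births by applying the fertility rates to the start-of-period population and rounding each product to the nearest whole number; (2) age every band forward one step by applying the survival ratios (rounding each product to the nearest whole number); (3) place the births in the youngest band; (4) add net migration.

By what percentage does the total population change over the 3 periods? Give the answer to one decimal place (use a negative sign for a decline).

After projecting period 1:
Births: 101000 * 0.086 = 8686
10–19: 55000 * 0.947 = 52085
20–29: 101500 * 0.96 = 97440
30–39: 101000 * 0.928 = 93728
40–49: 102500 * 0.926 = 94915
50+: 54500 * 0.946 + 29000 * 0.342 = 51557 + 9918 = 61475
Net migration: 0–9 + 70 → 8756; 40–49 − 300 → 94615
→ [8756, 52085, 97440, 93728, 94615, 61475]
After projecting period 2:
Births: 97440 * 0.086 = 8380
10–19: 8756 * 0.947 = 8292
20–29: 52085 * 0.96 = 50002
30–39: 97440 * 0.928 = 90424
40–49: 93728 * 0.926 = 86792
50+: 94615 * 0.946 + 61475 * 0.342 = 89506 + 21024 = 110530
Net migration: 0–9 + 70 → 8450; 40–49 − 300 → 86492
→ [8450, 8292, 50002, 90424, 86492, 110530]
After projecting period 3:
Births: 50002 * 0.086 = 4300
10–19: 8450 * 0.947 = 8002
20–29: 8292 * 0.96 = 7960
30–39: 50002 * 0.928 = 46402
40–49: 90424 * 0.926 = 83733
50+: 86492 * 0.946 + 110530 * 0.342 = 81821 + 37801 = 119622
Net migration: 0–9 + 70 → 4370; 40–49 − 300 → 83433
→ [4370, 8002, 7960, 46402, 83433, 119622]
Total: 443500 → 269789; change = -173711; percentage change = -39.2%

-39.2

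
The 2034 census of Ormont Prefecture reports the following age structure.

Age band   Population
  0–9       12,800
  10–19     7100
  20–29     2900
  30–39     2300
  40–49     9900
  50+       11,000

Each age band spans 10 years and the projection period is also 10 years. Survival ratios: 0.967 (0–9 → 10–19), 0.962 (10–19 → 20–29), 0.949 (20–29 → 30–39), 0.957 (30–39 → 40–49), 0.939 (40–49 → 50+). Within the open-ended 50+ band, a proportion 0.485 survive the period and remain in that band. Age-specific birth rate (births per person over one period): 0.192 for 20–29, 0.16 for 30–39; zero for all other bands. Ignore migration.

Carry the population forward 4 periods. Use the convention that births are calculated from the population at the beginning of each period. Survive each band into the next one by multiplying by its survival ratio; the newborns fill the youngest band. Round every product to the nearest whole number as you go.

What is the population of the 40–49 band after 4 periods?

(Groups numbered youngest = 1 to oldest = 6.)
After projecting period 1:
Births: 2900 × 0.192 = 557 ; 2300 × 0.16 = 368 — total 925
Group 2: 12800 × 0.967 = 12378
Group 3: 7100 × 0.962 = 6830
Group 4: 2900 × 0.949 = 2752
Group 5: 2300 × 0.957 = 2201
Group 6: 9900 × 0.939 + 11000 × 0.485 = 9296 + 5335 = 14631
Population now: 0–9=925, 10–19=12378, 20–29=6830, 30–39=2752, 40–49=2201, 50+=14631
After projecting period 2:
Births: 6830 × 0.192 = 1311 ; 2752 × 0.16 = 440 — total 1751
Group 2: 925 × 0.967 = 894
Group 3: 12378 × 0.962 = 11908
Group 4: 6830 × 0.949 = 6482
Group 5: 2752 × 0.957 = 2634
Group 6: 2201 × 0.939 + 14631 × 0.485 = 2067 + 7096 = 9163
Population now: 0–9=1751, 10–19=894, 20–29=11908, 30–39=6482, 40–49=2634, 50+=9163
After projecting period 3:
Births: 11908 × 0.192 = 2286 ; 6482 × 0.16 = 1037 — total 3323
Group 2: 1751 × 0.967 = 1693
Group 3: 894 × 0.962 = 860
Group 4: 11908 × 0.949 = 11301
Group 5: 6482 × 0.957 = 6203
Group 6: 2634 × 0.939 + 9163 × 0.485 = 2473 + 4444 = 6917
Population now: 0–9=3323, 10–19=1693, 20–29=860, 30–39=11301, 40–49=6203, 50+=6917
After projecting period 4:
Births: 860 × 0.192 = 165 ; 11301 × 0.16 = 1808 — total 1973
Group 2: 3323 × 0.967 = 3213
Group 3: 1693 × 0.962 = 1629
Group 4: 860 × 0.949 = 816
Group 5: 11301 × 0.957 = 10815
Group 6: 6203 × 0.939 + 6917 × 0.485 = 5825 + 3355 = 9180
Population now: 0–9=1973, 10–19=3213, 20–29=1629, 30–39=816, 40–49=10815, 50+=9180

10815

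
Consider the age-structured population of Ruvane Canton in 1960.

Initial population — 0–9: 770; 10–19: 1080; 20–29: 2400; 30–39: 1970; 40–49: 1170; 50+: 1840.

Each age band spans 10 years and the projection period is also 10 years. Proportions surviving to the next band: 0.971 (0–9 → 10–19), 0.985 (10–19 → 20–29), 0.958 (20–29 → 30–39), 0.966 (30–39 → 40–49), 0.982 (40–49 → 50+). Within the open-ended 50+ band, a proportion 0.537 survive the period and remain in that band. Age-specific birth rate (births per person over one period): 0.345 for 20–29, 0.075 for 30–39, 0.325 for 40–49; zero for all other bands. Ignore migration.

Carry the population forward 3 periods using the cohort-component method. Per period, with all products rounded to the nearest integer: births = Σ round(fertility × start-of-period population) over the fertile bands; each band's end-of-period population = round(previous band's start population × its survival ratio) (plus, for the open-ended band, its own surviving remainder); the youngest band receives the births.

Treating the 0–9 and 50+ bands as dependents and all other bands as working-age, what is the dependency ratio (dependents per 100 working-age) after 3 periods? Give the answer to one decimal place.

After projecting period 1:
Births: 2400 × 0.345 = 828 ; 1970 × 0.075 = 148 ; 1170 × 0.325 = 380 → total 1356
10–19: 770 × 0.971 = 748
20–29: 1080 × 0.985 = 1064
30–39: 2400 × 0.958 = 2299
40–49: 1970 × 0.966 = 1903
50+: 1170 × 0.982 + 1840 × 0.537 = 1149 + 988 = 2137
End of period: [1356, 748, 1064, 2299, 1903, 2137]
After projecting period 2:
Births: 1064 × 0.345 = 367 ; 2299 × 0.075 = 172 ; 1903 × 0.325 = 618 → total 1157
10–19: 1356 × 0.971 = 1317
20–29: 748 × 0.985 = 737
30–39: 1064 × 0.958 = 1019
40–49: 2299 × 0.966 = 2221
50+: 1903 × 0.982 + 2137 × 0.537 = 1869 + 1148 = 3017
End of period: [1157, 1317, 737, 1019, 2221, 3017]
After projecting period 3:
Births: 737 × 0.345 = 254 ; 1019 × 0.075 = 76 ; 2221 × 0.325 = 722 → total 1052
10–19: 1157 × 0.971 = 1123
20–29: 1317 × 0.985 = 1297
30–39: 737 × 0.958 = 706
40–49: 1019 × 0.966 = 984
50+: 2221 × 0.982 + 3017 × 0.537 = 2181 + 1620 = 3801
End of period: [1052, 1123, 1297, 706, 984, 3801]
Dependents (band 0–9 + band 50+) = 1052 + 3801 = 4853; working-age = 4110; ratio = 4853/4110 × 100 = 118.1

118.1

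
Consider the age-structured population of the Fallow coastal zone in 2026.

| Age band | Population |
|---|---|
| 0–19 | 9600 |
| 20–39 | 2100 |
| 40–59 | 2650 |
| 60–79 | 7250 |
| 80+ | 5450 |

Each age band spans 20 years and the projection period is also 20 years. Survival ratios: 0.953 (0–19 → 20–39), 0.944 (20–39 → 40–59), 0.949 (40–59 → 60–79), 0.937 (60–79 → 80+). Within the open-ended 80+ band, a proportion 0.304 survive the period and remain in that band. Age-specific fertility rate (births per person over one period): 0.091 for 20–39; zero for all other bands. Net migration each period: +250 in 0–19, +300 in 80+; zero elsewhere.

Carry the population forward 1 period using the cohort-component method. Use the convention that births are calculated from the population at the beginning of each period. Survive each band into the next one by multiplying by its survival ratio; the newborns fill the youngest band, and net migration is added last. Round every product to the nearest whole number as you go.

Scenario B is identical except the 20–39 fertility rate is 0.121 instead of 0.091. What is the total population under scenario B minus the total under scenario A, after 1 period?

Call the groups 1 to 5, youngest first.
After projecting period 1:
Births: 2100 × 0.091 = 191
Group 2: 9600 × 0.953 = 9149
Group 3: 2100 × 0.944 = 1982
Group 4: 2650 × 0.949 = 2515
Group 5: 7250 × 0.937 + 5450 × 0.304 = 6793 + 1657 = 8450
Net migration: Group 1 + 250 → 441; Group 5 + 300 → 8750
Population now: 0–19=441, 20–39=9149, 40–59=1982, 60–79=2515, 80+=8750
Scenario A total after 1 period: 22837
Scenario B projection —
After projecting period 1:
Births: 2100 × 0.121 = 254
Group 2: 9600 × 0.953 = 9149
Group 3: 2100 × 0.944 = 1982
Group 4: 2650 × 0.949 = 2515
Group 5: 7250 × 0.937 + 5450 × 0.304 = 6793 + 1657 = 8450
Net migration: Group 1 + 250 → 504; Group 5 + 300 → 8750
Population now: 0–19=504, 20–39=9149, 40–59=1982, 60–79=2515, 80+=8750
Scenario B total after 1 period: 22900
Difference B − A = 22900 − 22837 = 63

63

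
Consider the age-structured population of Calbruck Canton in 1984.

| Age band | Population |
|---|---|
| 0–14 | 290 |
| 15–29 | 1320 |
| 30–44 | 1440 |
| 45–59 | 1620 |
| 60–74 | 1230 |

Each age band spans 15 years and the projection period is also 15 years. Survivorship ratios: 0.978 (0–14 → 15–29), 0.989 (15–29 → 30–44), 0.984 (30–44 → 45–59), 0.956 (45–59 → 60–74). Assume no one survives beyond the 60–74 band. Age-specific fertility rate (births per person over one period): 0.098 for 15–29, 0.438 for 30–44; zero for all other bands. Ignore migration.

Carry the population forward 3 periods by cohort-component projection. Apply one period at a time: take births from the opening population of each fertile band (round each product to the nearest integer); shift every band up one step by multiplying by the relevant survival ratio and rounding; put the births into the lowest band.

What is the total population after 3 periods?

Numbering the bands 1..5 from youngest to oldest:
— Period 1 —
Births: 1320 * 0.098 = 129  |  1440 * 0.438 = 631 ⇒ total 760
Band 2: 290 * 0.978 = 284
Band 3: 1320 * 0.989 = 1305
Band 4: 1440 * 0.984 = 1417
Band 5: 1620 * 0.956 = 1549
Giving 760 / 284 / 1305 / 1417 / 1549.
— Period 2 —
Births: 284 * 0.098 = 28  |  1305 * 0.438 = 572 ⇒ total 600
Band 2: 760 * 0.978 = 743
Band 3: 284 * 0.989 = 281
Band 4: 1305 * 0.984 = 1284
Band 5: 1417 * 0.956 = 1355
Giving 600 / 743 / 281 / 1284 / 1355.
— Period 3 —
Births: 743 * 0.098 = 73  |  281 * 0.438 = 123 ⇒ total 196
Band 2: 600 * 0.978 = 587
Band 3: 743 * 0.989 = 735
Band 4: 281 * 0.984 = 277
Band 5: 1284 * 0.956 = 1228
Giving 196 / 587 / 735 / 277 / 1228.
Total after period 3: 196 + 587 + 735 + 277 + 1228 = 3023

3023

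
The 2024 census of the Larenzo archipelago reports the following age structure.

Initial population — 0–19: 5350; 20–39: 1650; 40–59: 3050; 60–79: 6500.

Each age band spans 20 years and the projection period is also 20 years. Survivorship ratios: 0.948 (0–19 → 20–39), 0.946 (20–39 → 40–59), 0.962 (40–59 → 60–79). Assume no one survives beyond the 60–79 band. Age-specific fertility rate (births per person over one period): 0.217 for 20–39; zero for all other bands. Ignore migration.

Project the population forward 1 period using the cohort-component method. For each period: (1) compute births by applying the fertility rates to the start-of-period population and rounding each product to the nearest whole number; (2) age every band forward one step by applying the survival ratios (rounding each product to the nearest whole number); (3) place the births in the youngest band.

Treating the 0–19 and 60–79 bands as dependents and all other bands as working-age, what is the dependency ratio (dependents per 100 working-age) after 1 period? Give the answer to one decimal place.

Numbering the bands 1..4 from youngest to oldest:
Period 1.
Births: 1650 × 0.217 = 358
Band 2: 5350 × 0.948 = 5072
Band 3: 1650 × 0.946 = 1561
Band 4: 3050 × 0.962 = 2934
Giving 358 / 5072 / 1561 / 2934.
Dependents (band 0–19 + band 60–79) = 358 + 2934 = 3292; working-age = 6633; ratio = 3292/6633 × 100 = 49.6

49.6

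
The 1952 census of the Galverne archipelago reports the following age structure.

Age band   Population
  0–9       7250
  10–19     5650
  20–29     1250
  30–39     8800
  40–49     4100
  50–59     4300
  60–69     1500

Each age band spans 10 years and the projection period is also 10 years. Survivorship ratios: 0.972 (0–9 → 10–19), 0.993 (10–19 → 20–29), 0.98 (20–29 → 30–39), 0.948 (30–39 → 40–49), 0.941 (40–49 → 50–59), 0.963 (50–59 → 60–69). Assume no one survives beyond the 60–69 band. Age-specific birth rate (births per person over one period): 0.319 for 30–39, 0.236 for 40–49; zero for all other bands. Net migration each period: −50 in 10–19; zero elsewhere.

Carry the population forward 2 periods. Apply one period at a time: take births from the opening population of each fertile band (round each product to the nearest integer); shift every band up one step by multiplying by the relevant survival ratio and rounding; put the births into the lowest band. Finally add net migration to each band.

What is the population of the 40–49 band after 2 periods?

— Period 1 —
Births: 8800 × 0.319 = 2807  |  4100 × 0.236 = 968 — total 3775
10–19: 7250 × 0.972 = 7047
20–29: 5650 × 0.993 = 5610
30–39: 1250 × 0.98 = 1225
40–49: 8800 × 0.948 = 8342
50–59: 4100 × 0.941 = 3858
60–69: 4300 × 0.963 = 4141
Net migration: 10–19 − 50 → 6997
Population now: 0–9=3775, 10–19=6997, 20–29=5610, 30–39=1225, 40–49=8342, 50–59=3858, 60–69=4141
— Period 2 —
Births: 1225 × 0.319 = 391  |  8342 × 0.236 = 1969 — total 2360
10–19: 3775 × 0.972 = 3669
20–29: 6997 × 0.993 = 6948
30–39: 5610 × 0.98 = 5498
40–49: 1225 × 0.948 = 1161
50–59: 8342 × 0.941 = 7850
60–69: 3858 × 0.963 = 3715
Net migration: 10–19 − 50 → 3619
Population now: 0–9=2360, 10–19=3619, 20–29=6948, 30–39=5498, 40–49=1161, 50–59=7850, 60–69=3715

1161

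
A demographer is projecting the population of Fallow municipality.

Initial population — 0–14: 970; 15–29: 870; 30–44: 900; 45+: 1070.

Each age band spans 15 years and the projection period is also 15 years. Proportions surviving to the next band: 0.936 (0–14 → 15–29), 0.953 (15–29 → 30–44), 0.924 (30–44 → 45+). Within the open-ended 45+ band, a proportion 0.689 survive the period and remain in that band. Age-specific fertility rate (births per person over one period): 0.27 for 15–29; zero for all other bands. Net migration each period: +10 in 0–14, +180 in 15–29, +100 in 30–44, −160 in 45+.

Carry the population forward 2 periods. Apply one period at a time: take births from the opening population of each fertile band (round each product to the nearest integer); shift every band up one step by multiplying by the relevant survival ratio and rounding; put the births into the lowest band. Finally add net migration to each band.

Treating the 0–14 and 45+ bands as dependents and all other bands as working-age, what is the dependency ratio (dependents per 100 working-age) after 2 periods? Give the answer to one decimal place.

Numbering the groups 1..4 from youngest to oldest:
— Period 1 —
Births: 870 × 0.27 = 235
Group 2: 970 × 0.936 = 908
Group 3: 870 × 0.953 = 829
Group 4: 900 × 0.924 + 1070 × 0.689 = 832 + 737 = 1569
Net migration: Group 1 + 10 → 245; Group 2 + 180 → 1088; Group 3 + 100 → 929; Group 4 − 160 → 1409
End of period: [245, 1088, 929, 1409]
— Period 2 —
Births: 1088 × 0.27 = 294
Group 2: 245 × 0.936 = 229
Group 3: 1088 × 0.953 = 1037
Group 4: 929 × 0.924 + 1409 × 0.689 = 858 + 971 = 1829
Net migration: Group 1 + 10 → 304; Group 2 + 180 → 409; Group 3 + 100 → 1137; Group 4 − 160 → 1669
End of period: [304, 409, 1137, 1669]
Dependents (band 0–14 + band 45+) = 304 + 1669 = 1973; working-age = 1546; ratio = 1973/1546 × 100 = 127.6

127.6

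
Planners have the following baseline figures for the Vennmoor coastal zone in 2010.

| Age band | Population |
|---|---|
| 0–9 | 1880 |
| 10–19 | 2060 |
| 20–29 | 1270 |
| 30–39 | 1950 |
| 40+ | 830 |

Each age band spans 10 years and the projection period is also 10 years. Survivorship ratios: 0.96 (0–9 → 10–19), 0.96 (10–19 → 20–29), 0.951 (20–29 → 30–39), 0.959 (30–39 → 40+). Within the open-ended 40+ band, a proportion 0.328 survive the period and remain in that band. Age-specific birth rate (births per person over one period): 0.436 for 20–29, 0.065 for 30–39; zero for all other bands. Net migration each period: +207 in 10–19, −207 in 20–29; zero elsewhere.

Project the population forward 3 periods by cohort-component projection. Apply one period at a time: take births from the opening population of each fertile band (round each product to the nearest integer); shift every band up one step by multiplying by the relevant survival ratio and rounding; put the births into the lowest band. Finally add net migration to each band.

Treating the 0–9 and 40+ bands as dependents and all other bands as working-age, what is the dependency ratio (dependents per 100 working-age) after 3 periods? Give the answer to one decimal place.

94.0

Period 1.
Births: 1270 × 0.436 = 554, 1950 × 0.065 = 127 ⇒ total 681
10–19: 1880 × 0.96 = 1805
20–29: 2060 × 0.96 = 1978
30–39: 1270 × 0.951 = 1208
40+: 1950 × 0.959 + 830 × 0.328 = 1870 + 272 = 2142
Net migration: 10–19 + 207 → 2012; 20–29 − 207 → 1771
End of period: [681, 2012, 1771, 1208, 2142]
Period 2.
Births: 1771 × 0.436 = 772, 1208 × 0.065 = 79 ⇒ total 851
10–19: 681 × 0.96 = 654
20–29: 2012 × 0.96 = 1932
30–39: 1771 × 0.951 = 1684
40+: 1208 × 0.959 + 2142 × 0.328 = 1158 + 703 = 1861
Net migration: 10–19 + 207 → 861; 20–29 − 207 → 1725
End of period: [851, 861, 1725, 1684, 1861]
Period 3.
Births: 1725 × 0.436 = 752, 1684 × 0.065 = 109 ⇒ total 861
10–19: 851 × 0.96 = 817
20–29: 861 × 0.96 = 827
30–39: 1725 × 0.951 = 1640
40+: 1684 × 0.959 + 1861 × 0.328 = 1615 + 610 = 2225
Net migration: 10–19 + 207 → 1024; 20–29 − 207 → 620
End of period: [861, 1024, 620, 1640, 2225]
Dependents (band 0–9 + band 40+) = 861 + 2225 = 3086; working-age = 3284; ratio = 3086/3284 × 100 = 94.0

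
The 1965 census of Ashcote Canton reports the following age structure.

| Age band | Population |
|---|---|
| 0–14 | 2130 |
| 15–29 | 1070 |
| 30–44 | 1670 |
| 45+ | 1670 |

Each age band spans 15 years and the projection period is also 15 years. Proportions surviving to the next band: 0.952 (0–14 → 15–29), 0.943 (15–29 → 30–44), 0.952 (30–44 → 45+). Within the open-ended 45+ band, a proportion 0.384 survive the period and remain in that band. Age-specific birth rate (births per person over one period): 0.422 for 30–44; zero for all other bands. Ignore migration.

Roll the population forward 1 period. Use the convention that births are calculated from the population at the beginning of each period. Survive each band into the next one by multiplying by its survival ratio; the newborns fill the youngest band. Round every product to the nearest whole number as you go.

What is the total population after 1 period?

Call the bands 1 to 4, youngest first.
— Period 1 —
Births: 1670 * 0.422 = 705
Band 2: 2130 * 0.952 = 2028
Band 3: 1070 * 0.943 = 1009
Band 4: 1670 * 0.952 + 1670 * 0.384 = 1590 + 641 = 2231
End of period: [705, 2028, 1009, 2231]
Total after period 1: 705 + 2028 + 1009 + 2231 = 5973

5973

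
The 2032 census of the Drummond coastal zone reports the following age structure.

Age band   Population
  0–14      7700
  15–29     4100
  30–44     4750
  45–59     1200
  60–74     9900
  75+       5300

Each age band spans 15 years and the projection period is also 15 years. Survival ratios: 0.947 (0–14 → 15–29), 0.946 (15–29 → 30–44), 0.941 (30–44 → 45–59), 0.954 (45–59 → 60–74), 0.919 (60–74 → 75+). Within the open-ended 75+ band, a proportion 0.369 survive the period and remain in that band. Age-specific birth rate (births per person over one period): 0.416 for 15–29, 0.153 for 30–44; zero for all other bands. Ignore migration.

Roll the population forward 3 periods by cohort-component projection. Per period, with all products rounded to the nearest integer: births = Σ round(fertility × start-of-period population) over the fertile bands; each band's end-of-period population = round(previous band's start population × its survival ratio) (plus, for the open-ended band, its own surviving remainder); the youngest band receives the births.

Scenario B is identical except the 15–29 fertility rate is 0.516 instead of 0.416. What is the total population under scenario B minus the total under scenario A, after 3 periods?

1489

(Groups numbered youngest = 1 to oldest = 6.)
After projecting period 1:
Births: 4100 * 0.416 = 1706 ; 4750 * 0.153 = 727 → 2433
Group 2: 7700 * 0.947 = 7292
Group 3: 4100 * 0.946 = 3879
Group 4: 4750 * 0.941 = 4470
Group 5: 1200 * 0.954 = 1145
Group 6: 9900 * 0.919 + 5300 * 0.369 = 9098 + 1956 = 11054
Population now: 0–14=2433, 15–29=7292, 30–44=3879, 45–59=4470, 60–74=1145, 75+=11054
After projecting period 2:
Births: 7292 * 0.416 = 3033 ; 3879 * 0.153 = 593 → 3626
Group 2: 2433 * 0.947 = 2304
Group 3: 7292 * 0.946 = 6898
Group 4: 3879 * 0.941 = 3650
Group 5: 4470 * 0.954 = 4264
Group 6: 1145 * 0.919 + 11054 * 0.369 = 1052 + 4079 = 5131
Population now: 0–14=3626, 15–29=2304, 30–44=6898, 45–59=3650, 60–74=4264, 75+=5131
After projecting period 3:
Births: 2304 * 0.416 = 958 ; 6898 * 0.153 = 1055 → 2013
Group 2: 3626 * 0.947 = 3434
Group 3: 2304 * 0.946 = 2180
Group 4: 6898 * 0.941 = 6491
Group 5: 3650 * 0.954 = 3482
Group 6: 4264 * 0.919 + 5131 * 0.369 = 3919 + 1893 = 5812
Population now: 0–14=2013, 15–29=3434, 30–44=2180, 45–59=6491, 60–74=3482, 75+=5812
Scenario A total after 3 periods: 23412
Scenario B projection —
After projecting period 1:
Births: 4100 * 0.516 = 2116 ; 4750 * 0.153 = 727 → 2843
Group 2: 7700 * 0.947 = 7292
Group 3: 4100 * 0.946 = 3879
Group 4: 4750 * 0.941 = 4470
Group 5: 1200 * 0.954 = 1145
Group 6: 9900 * 0.919 + 5300 * 0.369 = 9098 + 1956 = 11054
Population now: 0–14=2843, 15–29=7292, 30–44=3879, 45–59=4470, 60–74=1145, 75+=11054
After projecting period 2:
Births: 7292 * 0.516 = 3763 ; 3879 * 0.153 = 593 → 4356
Group 2: 2843 * 0.947 = 2692
Group 3: 7292 * 0.946 = 6898
Group 4: 3879 * 0.941 = 3650
Group 5: 4470 * 0.954 = 4264
Group 6: 1145 * 0.919 + 11054 * 0.369 = 1052 + 4079 = 5131
Population now: 0–14=4356, 15–29=2692, 30–44=6898, 45–59=3650, 60–74=4264, 75+=5131
After projecting period 3:
Births: 2692 * 0.516 = 1389 ; 6898 * 0.153 = 1055 → 2444
Group 2: 4356 * 0.947 = 4125
Group 3: 2692 * 0.946 = 2547
Group 4: 6898 * 0.941 = 6491
Group 5: 3650 * 0.954 = 3482
Group 6: 4264 * 0.919 + 5131 * 0.369 = 3919 + 1893 = 5812
Population now: 0–14=2444, 15–29=4125, 30–44=2547, 45–59=6491, 60–74=3482, 75+=5812
Scenario B total after 3 periods: 24901
Difference B − A = 24901 − 23412 = 1489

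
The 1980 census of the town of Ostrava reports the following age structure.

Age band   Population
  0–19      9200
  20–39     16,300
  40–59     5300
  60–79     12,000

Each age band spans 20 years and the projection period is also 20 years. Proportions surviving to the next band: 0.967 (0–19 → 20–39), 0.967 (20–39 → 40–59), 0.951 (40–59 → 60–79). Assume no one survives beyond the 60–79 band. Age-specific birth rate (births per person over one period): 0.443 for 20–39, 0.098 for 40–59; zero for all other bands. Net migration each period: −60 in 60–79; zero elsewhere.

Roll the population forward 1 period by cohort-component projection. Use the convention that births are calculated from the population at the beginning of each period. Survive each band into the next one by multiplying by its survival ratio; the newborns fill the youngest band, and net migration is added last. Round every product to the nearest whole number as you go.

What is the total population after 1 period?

— Period 1 —
Births: 16300 × 0.443 = 7221, 5300 × 0.098 = 519 ⇒ total 7740
20–39: 9200 × 0.967 = 8896
40–59: 16300 × 0.967 = 15762
60–79: 5300 × 0.951 = 5040
Net migration: 60–79 − 60 → 4980
→ [7740, 8896, 15762, 4980]
Total after period 1: 7740 + 8896 + 15762 + 4980 = 37378

37378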